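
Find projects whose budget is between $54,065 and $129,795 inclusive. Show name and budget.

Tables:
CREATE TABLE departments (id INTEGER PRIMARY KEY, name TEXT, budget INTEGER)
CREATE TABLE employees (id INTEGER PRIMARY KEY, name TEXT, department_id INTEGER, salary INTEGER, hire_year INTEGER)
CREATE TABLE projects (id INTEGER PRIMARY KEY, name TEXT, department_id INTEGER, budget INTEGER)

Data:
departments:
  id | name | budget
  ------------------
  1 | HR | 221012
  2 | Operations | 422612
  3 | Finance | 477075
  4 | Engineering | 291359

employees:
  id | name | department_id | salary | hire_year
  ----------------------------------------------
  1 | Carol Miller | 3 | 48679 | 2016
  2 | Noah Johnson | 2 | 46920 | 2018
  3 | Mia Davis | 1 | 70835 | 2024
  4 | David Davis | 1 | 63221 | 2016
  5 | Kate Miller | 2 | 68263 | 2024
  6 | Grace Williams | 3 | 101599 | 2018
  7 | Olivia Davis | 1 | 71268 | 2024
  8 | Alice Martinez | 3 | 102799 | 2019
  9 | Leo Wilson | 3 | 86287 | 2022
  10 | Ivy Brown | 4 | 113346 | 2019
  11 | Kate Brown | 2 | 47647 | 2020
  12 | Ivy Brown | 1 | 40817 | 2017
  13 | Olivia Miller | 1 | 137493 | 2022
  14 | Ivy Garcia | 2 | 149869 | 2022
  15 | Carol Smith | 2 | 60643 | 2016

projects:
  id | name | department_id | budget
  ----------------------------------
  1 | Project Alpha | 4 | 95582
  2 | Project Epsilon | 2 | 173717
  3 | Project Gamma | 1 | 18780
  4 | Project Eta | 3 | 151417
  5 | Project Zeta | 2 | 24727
SELECT name, budget FROM projects WHERE budget BETWEEN 54065 AND 129795

Execution result:
name | budget
Project Alpha | 95582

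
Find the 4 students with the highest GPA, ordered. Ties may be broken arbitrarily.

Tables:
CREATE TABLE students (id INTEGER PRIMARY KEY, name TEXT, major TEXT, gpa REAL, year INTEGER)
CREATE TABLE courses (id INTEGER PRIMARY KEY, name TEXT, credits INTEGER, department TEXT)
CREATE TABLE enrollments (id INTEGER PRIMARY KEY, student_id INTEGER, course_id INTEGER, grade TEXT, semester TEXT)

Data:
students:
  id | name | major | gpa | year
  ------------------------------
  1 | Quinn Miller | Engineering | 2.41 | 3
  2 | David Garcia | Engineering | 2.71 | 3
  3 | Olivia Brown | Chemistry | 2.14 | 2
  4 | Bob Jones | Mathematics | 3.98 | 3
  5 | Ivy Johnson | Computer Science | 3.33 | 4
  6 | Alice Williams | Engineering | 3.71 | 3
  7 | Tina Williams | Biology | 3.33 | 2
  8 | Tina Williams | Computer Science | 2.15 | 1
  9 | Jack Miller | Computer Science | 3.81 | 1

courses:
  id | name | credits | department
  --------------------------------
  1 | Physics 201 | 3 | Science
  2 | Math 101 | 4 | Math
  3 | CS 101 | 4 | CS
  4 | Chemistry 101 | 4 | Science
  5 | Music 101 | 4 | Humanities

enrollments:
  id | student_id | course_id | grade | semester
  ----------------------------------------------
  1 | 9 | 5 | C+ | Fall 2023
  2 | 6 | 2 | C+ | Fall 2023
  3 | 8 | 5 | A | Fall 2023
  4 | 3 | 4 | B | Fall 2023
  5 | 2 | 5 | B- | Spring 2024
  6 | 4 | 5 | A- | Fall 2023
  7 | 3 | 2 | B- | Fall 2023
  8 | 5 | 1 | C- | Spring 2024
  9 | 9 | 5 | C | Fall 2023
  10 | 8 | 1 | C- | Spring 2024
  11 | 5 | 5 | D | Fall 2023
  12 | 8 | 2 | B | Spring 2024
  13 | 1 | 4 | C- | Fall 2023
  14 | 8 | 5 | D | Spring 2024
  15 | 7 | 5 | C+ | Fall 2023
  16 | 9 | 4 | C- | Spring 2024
SELECT name, gpa FROM students ORDER BY gpa DESC LIMIT 4

Execution result:
name | gpa
Bob Jones | 3.98
Jack Miller | 3.81
Alice Williams | 3.71
Ivy Johnson | 3.33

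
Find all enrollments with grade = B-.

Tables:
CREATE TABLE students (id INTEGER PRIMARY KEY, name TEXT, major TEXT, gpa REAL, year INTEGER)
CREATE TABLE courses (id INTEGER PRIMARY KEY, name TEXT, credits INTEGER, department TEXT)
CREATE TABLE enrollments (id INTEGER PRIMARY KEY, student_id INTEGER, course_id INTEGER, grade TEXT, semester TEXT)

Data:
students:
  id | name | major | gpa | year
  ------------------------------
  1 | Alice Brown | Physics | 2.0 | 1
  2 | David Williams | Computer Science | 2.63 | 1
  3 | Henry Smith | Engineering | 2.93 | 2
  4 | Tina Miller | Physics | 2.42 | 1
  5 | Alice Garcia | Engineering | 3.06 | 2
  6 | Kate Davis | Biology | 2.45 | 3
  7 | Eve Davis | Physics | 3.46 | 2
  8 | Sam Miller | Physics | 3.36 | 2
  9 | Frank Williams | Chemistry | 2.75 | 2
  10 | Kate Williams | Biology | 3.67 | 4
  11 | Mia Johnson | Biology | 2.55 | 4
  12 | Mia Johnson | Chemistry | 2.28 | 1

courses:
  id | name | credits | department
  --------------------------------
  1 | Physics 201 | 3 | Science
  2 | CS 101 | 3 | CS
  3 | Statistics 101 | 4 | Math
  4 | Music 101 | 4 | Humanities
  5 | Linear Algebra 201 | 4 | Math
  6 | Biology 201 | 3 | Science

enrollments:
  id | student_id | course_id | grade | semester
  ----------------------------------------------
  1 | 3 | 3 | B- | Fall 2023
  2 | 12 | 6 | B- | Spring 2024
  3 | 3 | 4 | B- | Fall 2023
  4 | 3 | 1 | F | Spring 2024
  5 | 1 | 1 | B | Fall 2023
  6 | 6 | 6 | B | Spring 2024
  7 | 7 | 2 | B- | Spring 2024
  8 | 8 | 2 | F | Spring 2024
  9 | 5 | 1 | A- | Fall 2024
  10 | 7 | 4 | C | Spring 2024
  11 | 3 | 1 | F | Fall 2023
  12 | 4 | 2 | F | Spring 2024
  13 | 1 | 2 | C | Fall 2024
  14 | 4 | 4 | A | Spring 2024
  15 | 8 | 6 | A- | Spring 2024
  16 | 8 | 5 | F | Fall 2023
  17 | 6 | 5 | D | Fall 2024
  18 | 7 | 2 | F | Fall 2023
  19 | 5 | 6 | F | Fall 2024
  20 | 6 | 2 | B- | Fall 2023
SELECT id, grade FROM enrollments WHERE grade = 'B-'

Execution result:
id | grade
1 | B-
2 | B-
3 | B-
7 | B-
20 | B-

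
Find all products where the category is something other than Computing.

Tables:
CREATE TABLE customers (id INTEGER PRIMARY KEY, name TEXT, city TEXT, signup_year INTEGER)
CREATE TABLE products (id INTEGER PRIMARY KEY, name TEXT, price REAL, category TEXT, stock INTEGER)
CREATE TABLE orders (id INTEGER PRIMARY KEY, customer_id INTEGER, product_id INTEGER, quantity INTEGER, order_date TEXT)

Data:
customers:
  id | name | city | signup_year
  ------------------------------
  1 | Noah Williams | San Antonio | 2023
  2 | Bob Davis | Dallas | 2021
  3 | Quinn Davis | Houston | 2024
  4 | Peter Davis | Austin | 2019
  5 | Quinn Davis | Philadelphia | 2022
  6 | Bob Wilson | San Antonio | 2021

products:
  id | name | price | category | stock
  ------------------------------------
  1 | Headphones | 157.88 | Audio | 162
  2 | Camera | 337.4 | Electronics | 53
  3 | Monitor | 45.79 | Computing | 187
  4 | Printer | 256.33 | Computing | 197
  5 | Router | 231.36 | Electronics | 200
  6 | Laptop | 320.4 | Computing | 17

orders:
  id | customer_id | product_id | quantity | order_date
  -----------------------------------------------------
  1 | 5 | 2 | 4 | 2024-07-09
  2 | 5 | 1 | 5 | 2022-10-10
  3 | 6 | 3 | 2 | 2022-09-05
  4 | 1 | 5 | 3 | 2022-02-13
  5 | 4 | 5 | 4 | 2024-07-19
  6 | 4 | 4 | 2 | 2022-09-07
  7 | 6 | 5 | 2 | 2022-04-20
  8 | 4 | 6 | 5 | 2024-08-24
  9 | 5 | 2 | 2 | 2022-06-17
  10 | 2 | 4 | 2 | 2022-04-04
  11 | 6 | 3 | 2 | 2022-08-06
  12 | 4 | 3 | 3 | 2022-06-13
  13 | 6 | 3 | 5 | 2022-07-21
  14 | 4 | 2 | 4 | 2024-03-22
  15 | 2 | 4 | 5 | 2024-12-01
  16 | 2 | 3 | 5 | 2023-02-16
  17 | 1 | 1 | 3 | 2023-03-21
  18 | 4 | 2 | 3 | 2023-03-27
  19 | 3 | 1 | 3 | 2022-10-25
SELECT name, category FROM products WHERE category <> 'Computing'

Execution result:
name | category
Headphones | Audio
Camera | Electronics
Router | Electronics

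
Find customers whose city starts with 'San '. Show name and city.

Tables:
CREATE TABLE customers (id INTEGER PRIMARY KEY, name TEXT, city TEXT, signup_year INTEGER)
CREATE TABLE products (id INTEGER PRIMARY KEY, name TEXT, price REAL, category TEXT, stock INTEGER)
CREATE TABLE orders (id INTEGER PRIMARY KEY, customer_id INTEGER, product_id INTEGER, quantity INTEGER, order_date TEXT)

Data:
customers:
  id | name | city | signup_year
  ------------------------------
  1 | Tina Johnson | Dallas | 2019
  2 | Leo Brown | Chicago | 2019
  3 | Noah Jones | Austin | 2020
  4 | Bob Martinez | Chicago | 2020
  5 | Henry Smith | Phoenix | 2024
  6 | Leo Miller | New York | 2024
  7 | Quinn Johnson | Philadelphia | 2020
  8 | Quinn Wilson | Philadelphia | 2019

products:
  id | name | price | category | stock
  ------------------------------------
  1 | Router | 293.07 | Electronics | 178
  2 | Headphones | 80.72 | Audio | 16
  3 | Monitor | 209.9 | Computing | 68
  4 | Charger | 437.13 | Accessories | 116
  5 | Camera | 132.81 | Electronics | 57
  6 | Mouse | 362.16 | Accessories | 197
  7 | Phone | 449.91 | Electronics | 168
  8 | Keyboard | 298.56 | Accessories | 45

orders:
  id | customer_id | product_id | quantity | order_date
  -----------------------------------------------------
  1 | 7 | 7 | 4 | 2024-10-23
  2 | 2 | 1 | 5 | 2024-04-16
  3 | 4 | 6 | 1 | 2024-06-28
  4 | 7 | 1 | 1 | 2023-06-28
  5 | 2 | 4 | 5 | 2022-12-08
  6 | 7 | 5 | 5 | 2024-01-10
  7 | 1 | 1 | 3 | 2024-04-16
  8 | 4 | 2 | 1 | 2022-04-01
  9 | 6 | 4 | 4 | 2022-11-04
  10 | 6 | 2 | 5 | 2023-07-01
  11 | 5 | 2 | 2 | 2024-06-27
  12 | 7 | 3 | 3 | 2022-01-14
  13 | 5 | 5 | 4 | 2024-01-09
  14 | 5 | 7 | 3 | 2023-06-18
SELECT name, city FROM customers WHERE city LIKE 'San %'

Execution result:
(no rows)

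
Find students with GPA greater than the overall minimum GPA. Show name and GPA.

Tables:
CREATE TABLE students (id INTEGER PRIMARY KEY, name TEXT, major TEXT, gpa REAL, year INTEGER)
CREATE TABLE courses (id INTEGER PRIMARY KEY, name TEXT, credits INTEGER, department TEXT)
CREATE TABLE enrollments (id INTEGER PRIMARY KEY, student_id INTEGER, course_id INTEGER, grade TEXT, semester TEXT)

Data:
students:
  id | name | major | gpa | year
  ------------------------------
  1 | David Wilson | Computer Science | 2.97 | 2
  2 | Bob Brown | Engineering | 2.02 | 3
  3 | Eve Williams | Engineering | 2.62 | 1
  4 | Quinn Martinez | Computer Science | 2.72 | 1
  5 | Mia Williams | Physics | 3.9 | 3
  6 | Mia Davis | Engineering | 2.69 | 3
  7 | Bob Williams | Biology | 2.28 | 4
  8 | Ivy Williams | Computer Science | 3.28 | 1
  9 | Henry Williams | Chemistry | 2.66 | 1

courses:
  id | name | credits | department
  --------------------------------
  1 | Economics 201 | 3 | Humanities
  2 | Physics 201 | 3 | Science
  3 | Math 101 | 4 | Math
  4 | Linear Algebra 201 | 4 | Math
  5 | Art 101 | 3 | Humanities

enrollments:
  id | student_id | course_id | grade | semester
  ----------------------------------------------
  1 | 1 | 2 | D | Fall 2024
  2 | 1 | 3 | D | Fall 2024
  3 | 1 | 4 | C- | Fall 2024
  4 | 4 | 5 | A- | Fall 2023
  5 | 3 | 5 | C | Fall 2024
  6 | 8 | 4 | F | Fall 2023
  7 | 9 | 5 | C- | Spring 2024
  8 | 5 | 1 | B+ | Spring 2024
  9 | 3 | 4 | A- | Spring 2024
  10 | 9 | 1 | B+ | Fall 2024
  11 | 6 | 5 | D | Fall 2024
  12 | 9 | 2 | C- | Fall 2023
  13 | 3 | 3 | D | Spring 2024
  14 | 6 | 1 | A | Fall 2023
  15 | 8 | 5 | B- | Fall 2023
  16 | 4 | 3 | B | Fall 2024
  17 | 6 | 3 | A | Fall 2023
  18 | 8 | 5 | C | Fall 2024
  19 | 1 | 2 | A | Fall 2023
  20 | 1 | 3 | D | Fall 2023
SELECT name, gpa FROM students WHERE gpa > (SELECT MIN(gpa) FROM students)

Execution result:
name | gpa
David Wilson | 2.97
Eve Williams | 2.62
Quinn Martinez | 2.72
Mia Williams | 3.90
Mia Davis | 2.69
Bob Williams | 2.28
Ivy Williams | 3.28
Henry Williams | 2.66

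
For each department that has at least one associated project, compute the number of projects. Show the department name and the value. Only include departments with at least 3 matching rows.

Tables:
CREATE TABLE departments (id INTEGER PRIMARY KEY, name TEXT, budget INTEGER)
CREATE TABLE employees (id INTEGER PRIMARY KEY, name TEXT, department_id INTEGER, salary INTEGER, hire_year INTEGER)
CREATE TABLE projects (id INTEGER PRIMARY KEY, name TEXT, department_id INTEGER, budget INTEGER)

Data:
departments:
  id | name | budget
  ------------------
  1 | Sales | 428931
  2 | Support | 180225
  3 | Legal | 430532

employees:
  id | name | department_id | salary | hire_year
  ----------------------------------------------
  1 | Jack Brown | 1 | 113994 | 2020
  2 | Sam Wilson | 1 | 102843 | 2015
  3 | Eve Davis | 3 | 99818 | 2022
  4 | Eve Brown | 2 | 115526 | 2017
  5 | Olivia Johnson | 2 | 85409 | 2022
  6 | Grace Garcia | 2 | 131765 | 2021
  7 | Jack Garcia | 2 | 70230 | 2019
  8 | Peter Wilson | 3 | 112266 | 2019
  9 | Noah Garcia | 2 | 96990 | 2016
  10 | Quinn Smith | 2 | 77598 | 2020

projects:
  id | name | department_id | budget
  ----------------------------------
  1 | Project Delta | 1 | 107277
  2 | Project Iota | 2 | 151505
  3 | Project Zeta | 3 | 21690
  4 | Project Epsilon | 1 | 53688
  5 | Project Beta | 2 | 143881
SELECT p.name, COUNT(*) AS n FROM projects c JOIN departments p ON c.department_id = p.id GROUP BY p.id, p.name HAVING COUNT(*) >= 3

Execution result:
(no rows)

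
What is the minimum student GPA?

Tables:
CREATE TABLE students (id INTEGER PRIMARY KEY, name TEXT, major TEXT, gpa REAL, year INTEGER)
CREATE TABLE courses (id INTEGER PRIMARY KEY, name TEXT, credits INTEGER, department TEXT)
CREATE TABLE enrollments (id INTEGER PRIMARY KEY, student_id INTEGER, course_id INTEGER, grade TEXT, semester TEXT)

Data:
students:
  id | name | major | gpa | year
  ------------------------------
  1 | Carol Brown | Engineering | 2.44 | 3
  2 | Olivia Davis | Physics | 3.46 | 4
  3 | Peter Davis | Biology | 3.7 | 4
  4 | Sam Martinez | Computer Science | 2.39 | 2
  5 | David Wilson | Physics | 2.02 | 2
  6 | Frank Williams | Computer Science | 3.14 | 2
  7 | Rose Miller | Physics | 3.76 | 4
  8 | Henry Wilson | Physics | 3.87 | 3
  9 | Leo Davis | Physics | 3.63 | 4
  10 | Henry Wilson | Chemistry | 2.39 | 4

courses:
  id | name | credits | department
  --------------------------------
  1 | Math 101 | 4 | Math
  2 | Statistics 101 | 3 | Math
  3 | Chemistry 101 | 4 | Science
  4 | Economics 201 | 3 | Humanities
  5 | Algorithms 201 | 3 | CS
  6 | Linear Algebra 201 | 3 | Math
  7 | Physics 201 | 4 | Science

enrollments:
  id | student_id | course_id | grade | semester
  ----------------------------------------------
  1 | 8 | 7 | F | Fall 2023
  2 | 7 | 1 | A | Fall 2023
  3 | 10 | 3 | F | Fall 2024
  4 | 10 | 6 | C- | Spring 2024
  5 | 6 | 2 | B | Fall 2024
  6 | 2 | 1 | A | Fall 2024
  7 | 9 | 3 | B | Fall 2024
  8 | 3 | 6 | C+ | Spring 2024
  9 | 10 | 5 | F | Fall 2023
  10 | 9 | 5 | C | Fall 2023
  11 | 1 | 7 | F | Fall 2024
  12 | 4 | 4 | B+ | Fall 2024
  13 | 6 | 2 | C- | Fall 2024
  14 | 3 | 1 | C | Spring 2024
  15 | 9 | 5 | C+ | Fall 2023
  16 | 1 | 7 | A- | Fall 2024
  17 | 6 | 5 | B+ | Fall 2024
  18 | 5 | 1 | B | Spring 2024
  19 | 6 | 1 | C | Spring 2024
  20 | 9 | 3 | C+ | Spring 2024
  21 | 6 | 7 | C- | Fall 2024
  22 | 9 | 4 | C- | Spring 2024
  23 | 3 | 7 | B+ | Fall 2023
SELECT MIN(gpa) FROM students

Execution result:
2.02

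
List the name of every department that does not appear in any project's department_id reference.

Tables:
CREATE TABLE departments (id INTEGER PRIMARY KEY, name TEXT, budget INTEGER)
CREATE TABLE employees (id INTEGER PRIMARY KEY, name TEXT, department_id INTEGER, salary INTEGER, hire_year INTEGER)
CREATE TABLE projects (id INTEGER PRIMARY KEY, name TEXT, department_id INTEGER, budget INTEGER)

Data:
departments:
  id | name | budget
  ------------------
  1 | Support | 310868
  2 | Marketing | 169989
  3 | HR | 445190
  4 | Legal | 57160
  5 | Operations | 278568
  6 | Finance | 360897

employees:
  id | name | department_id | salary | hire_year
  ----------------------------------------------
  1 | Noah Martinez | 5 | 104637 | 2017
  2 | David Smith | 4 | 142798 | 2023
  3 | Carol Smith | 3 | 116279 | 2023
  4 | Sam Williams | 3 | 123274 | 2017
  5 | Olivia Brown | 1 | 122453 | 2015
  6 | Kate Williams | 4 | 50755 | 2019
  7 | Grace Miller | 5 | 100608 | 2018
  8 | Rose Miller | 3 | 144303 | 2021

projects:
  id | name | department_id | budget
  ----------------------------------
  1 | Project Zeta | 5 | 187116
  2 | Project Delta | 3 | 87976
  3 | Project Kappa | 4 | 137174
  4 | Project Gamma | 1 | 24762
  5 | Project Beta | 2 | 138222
SELECT p.name FROM departments p LEFT JOIN projects c ON c.department_id = p.id WHERE c.id IS NULL

Execution result:
Finance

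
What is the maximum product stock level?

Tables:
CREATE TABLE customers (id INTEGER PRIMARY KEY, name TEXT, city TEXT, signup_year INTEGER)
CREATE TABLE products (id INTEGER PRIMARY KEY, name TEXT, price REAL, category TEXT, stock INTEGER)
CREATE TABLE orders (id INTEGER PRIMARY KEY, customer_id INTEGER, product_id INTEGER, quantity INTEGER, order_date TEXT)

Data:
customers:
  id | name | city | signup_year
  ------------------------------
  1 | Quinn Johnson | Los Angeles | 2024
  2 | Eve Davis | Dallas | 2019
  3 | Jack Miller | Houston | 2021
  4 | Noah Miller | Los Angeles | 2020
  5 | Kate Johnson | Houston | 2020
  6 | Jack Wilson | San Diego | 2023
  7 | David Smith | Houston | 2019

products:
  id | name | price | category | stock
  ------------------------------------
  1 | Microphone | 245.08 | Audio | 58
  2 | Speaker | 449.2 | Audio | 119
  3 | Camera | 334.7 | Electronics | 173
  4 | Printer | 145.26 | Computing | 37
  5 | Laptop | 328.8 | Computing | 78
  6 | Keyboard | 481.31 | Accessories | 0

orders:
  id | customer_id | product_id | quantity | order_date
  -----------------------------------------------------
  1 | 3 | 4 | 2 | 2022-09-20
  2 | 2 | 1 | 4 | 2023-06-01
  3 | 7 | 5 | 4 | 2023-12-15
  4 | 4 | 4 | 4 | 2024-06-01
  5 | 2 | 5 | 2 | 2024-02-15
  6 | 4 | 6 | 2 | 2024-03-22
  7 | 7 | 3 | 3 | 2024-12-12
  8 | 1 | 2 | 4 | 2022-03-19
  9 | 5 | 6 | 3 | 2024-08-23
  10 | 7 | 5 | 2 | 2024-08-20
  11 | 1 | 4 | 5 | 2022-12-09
SELECT MAX(stock) FROM products

Execution result:
173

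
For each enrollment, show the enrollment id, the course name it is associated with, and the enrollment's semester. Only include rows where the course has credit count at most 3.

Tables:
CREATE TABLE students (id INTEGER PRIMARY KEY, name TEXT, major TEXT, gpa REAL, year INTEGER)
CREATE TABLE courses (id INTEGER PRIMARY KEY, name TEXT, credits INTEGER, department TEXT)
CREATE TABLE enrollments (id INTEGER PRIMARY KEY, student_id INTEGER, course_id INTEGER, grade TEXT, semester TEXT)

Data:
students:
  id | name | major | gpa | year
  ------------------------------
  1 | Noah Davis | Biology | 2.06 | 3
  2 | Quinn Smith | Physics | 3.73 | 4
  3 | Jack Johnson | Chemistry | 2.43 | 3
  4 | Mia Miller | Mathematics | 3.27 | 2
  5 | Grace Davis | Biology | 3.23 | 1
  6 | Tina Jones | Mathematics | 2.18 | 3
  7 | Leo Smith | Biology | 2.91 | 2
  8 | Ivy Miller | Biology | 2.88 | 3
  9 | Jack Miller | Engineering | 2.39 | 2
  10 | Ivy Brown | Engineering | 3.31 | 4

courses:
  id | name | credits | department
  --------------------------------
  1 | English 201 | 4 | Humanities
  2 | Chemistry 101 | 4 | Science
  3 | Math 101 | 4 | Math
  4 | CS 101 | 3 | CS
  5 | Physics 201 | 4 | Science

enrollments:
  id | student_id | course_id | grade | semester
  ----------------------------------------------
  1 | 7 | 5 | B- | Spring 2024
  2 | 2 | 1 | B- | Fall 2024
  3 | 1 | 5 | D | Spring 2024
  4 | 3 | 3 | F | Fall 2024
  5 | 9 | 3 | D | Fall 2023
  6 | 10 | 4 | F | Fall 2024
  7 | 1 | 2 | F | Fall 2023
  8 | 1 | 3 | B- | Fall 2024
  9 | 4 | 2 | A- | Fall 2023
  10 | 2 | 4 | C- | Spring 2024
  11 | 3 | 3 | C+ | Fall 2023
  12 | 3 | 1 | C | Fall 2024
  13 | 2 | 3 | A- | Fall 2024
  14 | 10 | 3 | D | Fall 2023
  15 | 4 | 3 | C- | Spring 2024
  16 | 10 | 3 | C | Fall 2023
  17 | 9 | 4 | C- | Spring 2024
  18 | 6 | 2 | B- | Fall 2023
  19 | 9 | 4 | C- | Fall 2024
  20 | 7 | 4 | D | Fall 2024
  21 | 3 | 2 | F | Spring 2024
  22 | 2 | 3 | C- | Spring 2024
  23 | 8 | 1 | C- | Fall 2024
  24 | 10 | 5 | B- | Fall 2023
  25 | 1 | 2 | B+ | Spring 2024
SELECT c.id, p.name AS course, c.semester FROM enrollments c JOIN courses p ON c.course_id = p.id WHERE p.credits <= 3

Execution result:
id | course | semester
6 | CS 101 | Fall 2024
10 | CS 101 | Spring 2024
17 | CS 101 | Spring 2024
19 | CS 101 | Fall 2024
20 | CS 101 | Fall 2024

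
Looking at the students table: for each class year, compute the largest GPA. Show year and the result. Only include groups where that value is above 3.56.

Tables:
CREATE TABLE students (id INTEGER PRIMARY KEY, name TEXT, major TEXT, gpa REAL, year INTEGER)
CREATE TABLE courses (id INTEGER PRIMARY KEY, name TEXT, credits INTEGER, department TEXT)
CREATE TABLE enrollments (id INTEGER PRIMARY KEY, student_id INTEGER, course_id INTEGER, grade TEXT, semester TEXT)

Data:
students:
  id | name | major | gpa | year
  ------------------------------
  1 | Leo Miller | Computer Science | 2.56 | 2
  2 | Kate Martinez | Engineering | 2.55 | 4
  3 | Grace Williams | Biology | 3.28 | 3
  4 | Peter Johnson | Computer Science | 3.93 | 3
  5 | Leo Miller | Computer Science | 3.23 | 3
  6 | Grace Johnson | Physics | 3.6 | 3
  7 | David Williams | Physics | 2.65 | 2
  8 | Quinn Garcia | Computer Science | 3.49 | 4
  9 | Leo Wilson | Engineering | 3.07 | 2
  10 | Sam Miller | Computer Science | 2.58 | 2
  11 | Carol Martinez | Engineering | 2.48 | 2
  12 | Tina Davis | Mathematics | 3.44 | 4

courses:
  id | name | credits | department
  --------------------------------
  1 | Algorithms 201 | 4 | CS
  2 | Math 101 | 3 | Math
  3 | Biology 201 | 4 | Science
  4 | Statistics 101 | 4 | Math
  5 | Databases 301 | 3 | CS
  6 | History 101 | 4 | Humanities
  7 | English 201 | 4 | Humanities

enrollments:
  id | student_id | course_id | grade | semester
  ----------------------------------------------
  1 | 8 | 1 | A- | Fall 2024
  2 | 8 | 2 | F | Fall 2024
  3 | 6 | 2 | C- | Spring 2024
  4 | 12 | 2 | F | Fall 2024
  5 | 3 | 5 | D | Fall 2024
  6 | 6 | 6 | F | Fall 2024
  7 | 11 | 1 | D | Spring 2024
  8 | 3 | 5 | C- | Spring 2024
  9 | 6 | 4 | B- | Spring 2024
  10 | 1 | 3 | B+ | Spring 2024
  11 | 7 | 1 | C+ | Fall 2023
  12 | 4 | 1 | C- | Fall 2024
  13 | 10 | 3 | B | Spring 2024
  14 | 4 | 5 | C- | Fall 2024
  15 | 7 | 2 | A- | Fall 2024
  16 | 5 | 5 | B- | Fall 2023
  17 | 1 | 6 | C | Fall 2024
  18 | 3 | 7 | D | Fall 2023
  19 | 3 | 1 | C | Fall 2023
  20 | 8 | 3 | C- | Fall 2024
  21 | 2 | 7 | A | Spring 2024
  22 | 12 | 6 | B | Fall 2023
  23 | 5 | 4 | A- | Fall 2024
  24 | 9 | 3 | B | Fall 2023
SELECT year, MAX(gpa) AS max_gpa FROM students GROUP BY year HAVING MAX(gpa) > 3.56

Execution result:
year | max_gpa
3 | 3.93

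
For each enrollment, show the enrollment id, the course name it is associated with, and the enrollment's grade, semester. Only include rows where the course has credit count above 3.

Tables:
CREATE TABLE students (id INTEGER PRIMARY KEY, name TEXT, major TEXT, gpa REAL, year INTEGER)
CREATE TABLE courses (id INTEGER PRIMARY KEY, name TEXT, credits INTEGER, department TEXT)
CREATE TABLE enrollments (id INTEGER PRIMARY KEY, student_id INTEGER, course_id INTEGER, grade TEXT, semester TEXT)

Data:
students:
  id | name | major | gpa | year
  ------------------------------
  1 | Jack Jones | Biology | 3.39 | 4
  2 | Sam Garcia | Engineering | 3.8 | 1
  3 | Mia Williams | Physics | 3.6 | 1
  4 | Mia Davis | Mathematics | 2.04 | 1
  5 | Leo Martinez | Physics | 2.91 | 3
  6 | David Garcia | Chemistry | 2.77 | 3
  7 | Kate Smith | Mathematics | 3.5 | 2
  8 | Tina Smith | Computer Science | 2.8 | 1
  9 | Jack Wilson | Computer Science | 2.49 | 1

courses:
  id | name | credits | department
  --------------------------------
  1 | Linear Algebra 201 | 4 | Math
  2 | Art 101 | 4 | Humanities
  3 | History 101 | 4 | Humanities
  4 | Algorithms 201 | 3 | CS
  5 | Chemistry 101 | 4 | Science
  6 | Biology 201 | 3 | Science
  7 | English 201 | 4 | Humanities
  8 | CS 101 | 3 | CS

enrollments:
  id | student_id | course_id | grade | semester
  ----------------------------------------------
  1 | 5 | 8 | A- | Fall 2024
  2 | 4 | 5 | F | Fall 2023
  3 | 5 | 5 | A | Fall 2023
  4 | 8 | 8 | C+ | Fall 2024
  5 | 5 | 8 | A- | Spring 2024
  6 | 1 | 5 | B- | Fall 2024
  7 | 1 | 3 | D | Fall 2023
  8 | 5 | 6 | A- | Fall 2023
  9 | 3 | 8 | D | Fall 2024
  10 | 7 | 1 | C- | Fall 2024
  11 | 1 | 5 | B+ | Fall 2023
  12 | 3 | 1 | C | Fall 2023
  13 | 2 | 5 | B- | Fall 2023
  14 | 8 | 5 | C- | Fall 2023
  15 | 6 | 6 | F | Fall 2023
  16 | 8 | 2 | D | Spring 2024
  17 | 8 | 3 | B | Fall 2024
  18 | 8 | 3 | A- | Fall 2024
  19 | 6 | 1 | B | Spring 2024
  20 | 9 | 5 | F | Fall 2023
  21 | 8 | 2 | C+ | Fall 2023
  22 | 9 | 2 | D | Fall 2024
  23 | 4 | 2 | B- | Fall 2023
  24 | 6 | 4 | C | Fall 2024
SELECT c.id, p.name AS course, c.grade, c.semester FROM enrollments c JOIN courses p ON c.course_id = p.id WHERE p.credits > 3

Execution result:
id | course | grade | semester
2 | Chemistry 101 | F | Fall 2023
3 | Chemistry 101 | A | Fall 2023
6 | Chemistry 101 | B- | Fall 2024
7 | History 101 | D | Fall 2023
10 | Linear Algebra 201 | C- | Fall 2024
11 | Chemistry 101 | B+ | Fall 2023
12 | Linear Algebra 201 | C | Fall 2023
13 | Chemistry 101 | B- | Fall 2023
14 | Chemistry 101 | C- | Fall 2023
16 | Art 101 | D | Spring 2024
17 | History 101 | B | Fall 2024
18 | History 101 | A- | Fall 2024
19 | Linear Algebra 201 | B | Spring 2024
20 | Chemistry 101 | F | Fall 2023
21 | Art 101 | C+ | Fall 2023
22 | Art 101 | D | Fall 2024
23 | Art 101 | B- | Fall 2023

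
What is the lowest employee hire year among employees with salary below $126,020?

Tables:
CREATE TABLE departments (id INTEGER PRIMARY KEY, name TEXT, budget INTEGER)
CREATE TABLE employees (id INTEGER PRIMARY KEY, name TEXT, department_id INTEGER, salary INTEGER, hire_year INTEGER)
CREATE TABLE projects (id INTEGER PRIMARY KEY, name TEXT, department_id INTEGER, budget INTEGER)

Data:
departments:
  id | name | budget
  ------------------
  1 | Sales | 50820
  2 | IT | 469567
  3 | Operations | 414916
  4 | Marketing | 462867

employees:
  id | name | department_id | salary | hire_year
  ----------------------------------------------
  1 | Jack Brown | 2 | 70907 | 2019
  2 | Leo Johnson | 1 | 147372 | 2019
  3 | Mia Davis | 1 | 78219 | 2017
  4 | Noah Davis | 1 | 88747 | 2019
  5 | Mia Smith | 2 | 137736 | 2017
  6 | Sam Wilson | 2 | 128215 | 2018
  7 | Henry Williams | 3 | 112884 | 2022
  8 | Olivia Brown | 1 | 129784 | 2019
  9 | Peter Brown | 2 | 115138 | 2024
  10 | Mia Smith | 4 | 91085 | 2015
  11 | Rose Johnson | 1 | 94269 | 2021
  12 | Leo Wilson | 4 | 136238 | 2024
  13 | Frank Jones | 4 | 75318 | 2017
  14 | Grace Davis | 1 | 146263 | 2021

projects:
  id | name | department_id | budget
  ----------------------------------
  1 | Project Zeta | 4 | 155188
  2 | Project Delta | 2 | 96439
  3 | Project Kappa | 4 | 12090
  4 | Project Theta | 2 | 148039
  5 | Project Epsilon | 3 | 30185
SELECT MIN(hire_year) FROM employees WHERE salary < 126020

Execution result:
2015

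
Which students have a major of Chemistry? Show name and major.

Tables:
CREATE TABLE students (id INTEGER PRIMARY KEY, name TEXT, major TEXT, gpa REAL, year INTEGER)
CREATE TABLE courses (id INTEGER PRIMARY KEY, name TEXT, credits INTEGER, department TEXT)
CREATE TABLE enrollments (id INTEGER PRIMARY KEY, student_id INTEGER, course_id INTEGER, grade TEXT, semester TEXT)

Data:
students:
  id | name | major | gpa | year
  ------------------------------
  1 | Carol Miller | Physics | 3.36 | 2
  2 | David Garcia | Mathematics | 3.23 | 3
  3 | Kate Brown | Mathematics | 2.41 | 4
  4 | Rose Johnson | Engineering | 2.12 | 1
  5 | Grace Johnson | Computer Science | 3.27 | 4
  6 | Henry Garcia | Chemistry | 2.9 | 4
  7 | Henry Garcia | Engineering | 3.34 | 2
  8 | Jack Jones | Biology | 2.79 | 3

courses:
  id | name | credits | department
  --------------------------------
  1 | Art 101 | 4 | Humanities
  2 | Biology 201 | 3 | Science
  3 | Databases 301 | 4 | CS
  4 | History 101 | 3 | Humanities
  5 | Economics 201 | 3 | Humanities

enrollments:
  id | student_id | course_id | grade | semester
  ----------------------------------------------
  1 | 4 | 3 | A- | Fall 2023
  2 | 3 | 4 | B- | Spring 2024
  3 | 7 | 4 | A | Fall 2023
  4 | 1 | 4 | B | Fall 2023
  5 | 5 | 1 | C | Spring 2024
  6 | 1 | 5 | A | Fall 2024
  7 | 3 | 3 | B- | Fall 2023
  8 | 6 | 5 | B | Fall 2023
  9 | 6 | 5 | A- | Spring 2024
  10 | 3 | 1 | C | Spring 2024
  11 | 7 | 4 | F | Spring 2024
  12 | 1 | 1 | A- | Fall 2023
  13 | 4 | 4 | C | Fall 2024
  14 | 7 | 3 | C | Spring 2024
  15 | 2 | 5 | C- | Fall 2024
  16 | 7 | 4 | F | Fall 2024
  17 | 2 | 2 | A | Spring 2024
SELECT name, major FROM students WHERE major = 'Chemistry'

Execution result:
name | major
Henry Garcia | Chemistry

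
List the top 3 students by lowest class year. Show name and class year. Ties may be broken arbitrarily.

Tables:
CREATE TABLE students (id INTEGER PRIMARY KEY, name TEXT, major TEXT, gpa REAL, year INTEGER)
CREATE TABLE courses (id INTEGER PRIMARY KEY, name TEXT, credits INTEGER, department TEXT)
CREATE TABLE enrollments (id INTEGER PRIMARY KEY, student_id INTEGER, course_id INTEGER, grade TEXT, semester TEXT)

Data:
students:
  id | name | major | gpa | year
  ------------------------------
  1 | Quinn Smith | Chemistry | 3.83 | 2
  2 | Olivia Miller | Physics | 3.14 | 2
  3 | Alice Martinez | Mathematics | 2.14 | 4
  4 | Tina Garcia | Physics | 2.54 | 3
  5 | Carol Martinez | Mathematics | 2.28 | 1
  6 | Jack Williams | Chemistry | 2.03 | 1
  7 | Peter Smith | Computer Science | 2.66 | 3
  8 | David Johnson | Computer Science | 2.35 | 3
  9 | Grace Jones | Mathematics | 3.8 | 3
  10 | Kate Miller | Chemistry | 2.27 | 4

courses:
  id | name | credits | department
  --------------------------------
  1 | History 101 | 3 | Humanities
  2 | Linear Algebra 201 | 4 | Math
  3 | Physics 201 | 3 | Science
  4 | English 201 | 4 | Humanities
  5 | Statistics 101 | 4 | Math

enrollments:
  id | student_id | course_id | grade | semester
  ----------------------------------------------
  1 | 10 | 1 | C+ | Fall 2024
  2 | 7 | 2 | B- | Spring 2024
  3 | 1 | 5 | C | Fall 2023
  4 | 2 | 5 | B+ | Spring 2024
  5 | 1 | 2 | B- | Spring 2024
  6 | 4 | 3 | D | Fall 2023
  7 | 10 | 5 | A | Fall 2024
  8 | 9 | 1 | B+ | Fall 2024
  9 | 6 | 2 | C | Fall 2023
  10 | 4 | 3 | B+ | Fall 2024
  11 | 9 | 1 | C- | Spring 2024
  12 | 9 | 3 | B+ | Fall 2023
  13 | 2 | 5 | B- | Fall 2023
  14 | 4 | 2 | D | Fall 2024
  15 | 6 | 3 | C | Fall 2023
SELECT name, year FROM students ORDER BY year ASC LIMIT 3

Execution result:
name | year
Carol Martinez | 1
Jack Williams | 1
Quinn Smith | 2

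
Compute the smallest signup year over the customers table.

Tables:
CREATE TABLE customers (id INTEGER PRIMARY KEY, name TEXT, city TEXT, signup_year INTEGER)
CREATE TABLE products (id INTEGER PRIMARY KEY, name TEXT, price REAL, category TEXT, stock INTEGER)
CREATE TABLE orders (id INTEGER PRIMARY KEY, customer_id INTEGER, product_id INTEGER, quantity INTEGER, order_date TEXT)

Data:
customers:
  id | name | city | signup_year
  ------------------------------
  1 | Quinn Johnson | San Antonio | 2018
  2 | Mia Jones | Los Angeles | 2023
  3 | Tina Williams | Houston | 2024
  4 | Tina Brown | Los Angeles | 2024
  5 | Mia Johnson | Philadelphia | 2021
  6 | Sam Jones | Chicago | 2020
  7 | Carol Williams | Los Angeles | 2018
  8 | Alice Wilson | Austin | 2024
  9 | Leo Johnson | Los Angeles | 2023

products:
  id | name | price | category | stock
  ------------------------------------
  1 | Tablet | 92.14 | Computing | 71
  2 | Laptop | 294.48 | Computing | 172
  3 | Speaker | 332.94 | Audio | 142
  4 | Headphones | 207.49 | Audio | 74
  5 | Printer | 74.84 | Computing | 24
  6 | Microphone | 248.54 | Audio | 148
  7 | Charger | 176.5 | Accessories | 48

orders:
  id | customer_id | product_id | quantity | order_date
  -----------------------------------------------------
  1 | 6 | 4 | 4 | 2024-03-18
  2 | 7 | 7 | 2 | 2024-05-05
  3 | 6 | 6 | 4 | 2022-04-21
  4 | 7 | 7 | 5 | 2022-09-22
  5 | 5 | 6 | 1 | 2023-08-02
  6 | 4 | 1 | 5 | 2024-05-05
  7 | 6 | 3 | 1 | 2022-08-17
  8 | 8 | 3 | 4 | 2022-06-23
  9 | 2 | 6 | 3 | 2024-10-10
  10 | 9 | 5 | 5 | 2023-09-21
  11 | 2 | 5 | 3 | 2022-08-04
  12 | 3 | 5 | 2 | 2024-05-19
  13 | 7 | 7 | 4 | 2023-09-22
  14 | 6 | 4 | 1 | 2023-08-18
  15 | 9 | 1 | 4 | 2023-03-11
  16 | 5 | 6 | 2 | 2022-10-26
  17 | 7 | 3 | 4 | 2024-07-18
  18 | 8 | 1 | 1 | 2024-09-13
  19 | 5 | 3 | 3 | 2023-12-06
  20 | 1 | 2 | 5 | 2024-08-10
SELECT MIN(signup_year) FROM customers

Execution result:
2018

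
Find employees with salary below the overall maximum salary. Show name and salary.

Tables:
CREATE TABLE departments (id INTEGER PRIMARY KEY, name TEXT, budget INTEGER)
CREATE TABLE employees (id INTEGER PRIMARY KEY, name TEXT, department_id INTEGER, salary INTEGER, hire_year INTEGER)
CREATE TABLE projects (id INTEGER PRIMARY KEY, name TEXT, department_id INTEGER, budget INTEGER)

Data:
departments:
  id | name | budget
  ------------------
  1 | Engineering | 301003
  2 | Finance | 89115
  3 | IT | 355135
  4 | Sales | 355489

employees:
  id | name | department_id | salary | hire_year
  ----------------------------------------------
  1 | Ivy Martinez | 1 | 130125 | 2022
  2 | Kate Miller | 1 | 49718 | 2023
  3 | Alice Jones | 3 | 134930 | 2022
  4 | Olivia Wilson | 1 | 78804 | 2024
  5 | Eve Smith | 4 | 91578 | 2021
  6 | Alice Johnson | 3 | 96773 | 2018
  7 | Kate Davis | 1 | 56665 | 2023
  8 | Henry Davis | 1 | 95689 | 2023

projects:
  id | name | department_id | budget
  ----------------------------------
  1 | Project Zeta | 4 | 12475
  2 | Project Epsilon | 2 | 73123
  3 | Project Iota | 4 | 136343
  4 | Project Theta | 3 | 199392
SELECT name, salary FROM employees WHERE salary < (SELECT MAX(salary) FROM employees)

Execution result:
name | salary
Ivy Martinez | 130125
Kate Miller | 49718
Olivia Wilson | 78804
Eve Smith | 91578
Alice Johnson | 96773
Kate Davis | 56665
Henry Davis | 95689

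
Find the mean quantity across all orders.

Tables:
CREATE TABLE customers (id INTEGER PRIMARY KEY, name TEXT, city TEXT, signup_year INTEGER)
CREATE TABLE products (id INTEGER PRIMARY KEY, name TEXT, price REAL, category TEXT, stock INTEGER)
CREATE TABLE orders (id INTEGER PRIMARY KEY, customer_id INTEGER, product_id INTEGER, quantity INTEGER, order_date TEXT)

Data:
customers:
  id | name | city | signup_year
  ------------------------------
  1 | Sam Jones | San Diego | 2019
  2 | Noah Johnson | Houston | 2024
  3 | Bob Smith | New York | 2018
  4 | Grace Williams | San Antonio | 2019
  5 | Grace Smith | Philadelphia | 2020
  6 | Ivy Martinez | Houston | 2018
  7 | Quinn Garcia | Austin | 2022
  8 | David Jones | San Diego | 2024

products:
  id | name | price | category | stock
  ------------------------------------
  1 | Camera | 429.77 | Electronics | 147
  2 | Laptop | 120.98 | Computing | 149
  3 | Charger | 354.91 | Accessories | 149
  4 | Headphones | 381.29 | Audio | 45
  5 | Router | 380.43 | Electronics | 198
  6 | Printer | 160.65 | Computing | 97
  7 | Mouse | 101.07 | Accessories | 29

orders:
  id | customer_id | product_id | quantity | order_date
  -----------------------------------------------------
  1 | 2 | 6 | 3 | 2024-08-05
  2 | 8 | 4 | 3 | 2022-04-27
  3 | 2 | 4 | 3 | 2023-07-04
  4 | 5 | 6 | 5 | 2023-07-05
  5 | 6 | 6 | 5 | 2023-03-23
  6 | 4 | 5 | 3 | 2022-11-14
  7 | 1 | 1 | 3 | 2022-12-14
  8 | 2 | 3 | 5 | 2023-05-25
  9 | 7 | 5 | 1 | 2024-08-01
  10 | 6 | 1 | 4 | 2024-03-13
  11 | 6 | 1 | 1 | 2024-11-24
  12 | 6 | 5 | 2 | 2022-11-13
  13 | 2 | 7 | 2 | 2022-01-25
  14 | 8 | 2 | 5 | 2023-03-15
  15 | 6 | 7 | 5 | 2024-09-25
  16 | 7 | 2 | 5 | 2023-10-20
SELECT AVG(quantity) FROM orders

Execution result:
3.44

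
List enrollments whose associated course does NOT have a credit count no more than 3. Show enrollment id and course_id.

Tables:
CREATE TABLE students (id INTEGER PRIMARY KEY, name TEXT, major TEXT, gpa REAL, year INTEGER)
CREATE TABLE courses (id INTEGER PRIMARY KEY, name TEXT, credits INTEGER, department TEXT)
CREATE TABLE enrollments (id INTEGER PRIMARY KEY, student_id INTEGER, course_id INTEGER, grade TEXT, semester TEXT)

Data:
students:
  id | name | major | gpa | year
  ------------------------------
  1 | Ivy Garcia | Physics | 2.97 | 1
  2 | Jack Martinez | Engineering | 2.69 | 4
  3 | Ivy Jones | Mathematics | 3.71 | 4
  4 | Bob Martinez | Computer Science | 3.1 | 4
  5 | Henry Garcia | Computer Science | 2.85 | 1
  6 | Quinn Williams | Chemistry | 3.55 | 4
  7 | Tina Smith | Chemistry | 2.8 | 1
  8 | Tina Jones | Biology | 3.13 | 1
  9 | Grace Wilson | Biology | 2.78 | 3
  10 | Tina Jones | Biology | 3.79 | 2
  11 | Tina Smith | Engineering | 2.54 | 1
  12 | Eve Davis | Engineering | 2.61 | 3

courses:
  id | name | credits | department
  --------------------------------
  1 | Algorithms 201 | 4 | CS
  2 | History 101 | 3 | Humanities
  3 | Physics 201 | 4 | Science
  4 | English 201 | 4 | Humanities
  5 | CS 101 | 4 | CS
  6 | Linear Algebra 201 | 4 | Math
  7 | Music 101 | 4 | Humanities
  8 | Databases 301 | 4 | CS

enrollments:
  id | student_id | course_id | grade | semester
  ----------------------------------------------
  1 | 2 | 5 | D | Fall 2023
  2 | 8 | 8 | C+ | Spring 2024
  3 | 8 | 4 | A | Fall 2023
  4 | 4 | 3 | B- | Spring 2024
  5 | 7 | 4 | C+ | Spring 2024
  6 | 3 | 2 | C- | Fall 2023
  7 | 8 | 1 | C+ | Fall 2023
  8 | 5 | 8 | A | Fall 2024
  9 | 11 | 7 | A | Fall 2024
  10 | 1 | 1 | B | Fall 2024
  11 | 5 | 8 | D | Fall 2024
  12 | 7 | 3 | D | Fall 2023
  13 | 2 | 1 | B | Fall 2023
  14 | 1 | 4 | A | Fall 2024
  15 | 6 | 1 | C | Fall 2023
SELECT id, course_id FROM enrollments WHERE course_id NOT IN (SELECT id FROM courses WHERE credits <= 3)

Execution result:
id | course_id
1 | 5
2 | 8
3 | 4
4 | 3
5 | 4
7 | 1
8 | 8
9 | 7
10 | 1
11 | 8
12 | 3
13 | 1
14 | 4
15 | 1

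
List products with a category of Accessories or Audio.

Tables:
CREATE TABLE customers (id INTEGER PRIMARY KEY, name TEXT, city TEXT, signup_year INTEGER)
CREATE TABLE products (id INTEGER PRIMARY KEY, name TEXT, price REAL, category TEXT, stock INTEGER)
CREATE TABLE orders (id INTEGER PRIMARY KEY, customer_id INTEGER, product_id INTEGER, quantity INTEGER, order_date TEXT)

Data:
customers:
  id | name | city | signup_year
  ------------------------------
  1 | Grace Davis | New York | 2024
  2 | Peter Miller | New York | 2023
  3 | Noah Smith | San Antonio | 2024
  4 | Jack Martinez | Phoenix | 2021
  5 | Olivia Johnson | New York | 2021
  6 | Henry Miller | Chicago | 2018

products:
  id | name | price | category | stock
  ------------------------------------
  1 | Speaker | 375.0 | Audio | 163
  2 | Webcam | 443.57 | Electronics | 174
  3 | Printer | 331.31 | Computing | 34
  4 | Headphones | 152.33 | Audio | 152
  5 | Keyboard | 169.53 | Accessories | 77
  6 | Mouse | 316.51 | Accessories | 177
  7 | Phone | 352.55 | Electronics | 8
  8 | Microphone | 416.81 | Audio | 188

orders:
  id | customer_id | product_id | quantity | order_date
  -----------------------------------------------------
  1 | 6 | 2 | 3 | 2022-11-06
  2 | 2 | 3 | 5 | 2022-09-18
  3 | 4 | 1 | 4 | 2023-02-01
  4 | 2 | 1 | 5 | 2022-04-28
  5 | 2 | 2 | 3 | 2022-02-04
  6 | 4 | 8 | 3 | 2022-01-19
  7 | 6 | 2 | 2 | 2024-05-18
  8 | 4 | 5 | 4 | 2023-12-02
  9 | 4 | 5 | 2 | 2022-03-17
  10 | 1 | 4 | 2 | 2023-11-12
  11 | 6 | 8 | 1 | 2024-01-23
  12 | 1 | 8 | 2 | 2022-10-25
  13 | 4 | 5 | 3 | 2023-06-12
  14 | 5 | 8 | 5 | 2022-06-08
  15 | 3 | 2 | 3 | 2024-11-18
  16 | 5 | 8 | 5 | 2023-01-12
SELECT name, category FROM products WHERE category IN ('Accessories', 'Audio')

Execution result:
name | category
Speaker | Audio
Headphones | Audio
Keyboard | Accessories
Mouse | Accessories
Microphone | Audio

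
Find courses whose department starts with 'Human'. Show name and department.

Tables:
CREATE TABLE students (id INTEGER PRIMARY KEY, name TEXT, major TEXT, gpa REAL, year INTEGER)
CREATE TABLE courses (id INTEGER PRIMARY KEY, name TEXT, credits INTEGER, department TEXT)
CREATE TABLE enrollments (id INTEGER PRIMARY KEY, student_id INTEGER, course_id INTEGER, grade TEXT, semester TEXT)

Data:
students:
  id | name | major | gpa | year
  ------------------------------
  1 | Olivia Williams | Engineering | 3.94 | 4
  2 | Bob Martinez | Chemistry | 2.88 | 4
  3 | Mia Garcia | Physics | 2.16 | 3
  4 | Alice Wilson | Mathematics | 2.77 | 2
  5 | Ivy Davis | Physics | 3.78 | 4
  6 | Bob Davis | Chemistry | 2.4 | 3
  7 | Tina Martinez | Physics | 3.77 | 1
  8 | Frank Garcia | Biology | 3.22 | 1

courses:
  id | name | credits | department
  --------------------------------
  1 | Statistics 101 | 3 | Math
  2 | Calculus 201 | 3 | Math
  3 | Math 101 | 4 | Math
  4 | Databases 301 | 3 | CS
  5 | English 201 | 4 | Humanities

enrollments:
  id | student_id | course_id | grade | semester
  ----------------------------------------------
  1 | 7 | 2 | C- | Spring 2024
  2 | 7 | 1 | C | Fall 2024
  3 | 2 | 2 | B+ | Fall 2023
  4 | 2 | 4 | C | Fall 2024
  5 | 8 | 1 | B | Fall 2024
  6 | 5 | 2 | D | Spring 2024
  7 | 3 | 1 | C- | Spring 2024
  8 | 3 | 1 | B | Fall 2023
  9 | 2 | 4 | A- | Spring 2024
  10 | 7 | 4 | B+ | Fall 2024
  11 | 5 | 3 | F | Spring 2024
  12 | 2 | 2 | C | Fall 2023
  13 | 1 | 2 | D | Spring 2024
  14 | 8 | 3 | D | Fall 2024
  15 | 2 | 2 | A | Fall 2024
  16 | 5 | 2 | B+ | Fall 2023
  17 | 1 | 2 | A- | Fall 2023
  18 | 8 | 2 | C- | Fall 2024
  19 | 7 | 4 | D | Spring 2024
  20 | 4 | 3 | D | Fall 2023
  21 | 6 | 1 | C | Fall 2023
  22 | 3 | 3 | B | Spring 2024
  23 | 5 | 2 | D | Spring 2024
SELECT name, department FROM courses WHERE department LIKE 'Human%'

Execution result:
name | department
English 201 | Humanities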